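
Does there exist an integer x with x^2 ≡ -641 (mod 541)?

yes

Reduce the numerator: -641 ≡ 441 (mod 541), so (-641/541) = (441/541).
441 ≡ 1 (mod 4), so quadratic reciprocity gives (441/541) = (541/441). Reduce: 541 ≡ 100 (mod 441). Now have (100/441).
Factor out 2: 100 = 2^2·25. Since 441 ≡ 1 (mod 8), (2/441) = +1, and (2/441)^2 = +1. Now have (25/441).
25 ≡ 1 (mod 4), so quadratic reciprocity gives (25/441) = (441/25). Reduce: 441 ≡ 16 (mod 25). Now have (16/25).
Factor out 2: 16 = 2^4. Since 25 ≡ 1 (mod 8), (2/25) = +1, and (2/25)^4 = +1. Now have (1/25).
(1/25) = 1. Collecting the sign factors: 1.
(-641/541) = 1, and 541 is prime, so -641 is a quadratic residue mod 541.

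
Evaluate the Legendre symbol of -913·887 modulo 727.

By multiplicativity, (-913·887/727) = (-913/727)·(887/727).
First factor (-913/727):
(-913/727)
  = (541/727)    [-913 ≡ 541 mod 727]
  = (727/541)    [QR: 541 ≡ 1 mod 4, sign kept]
  = (186/541)    [727 ≡ 186 mod 541]
  = -(93/541)    [541 ≡ 5 mod 8 ⇒ (2/541) = -1]
  = -(541/93)    [QR: 93 ≡ 1 mod 4, sign kept]
  = -(76/93)    [541 ≡ 76 mod 93]
  = -(19/93)    [93 ≡ 5 mod 8 ⇒ (2/93)^2 = +1]
  = -(93/19)    [QR: 93 ≡ 1 mod 4, sign kept]
  = -(17/19)    [93 ≡ 17 mod 19]
  = -(19/17)    [QR: 17 ≡ 1 mod 4, sign kept]
  = -(2/17)    [19 ≡ 2 mod 17]
  = -(1/17)    [17 ≡ 1 mod 8 ⇒ (2/17) = +1]
  = -1    [(1/17) = 1]
Second factor (887/727):
(887/727)
  = (160/727)    [887 ≡ 160 mod 727]
  = (5/727)    [727 ≡ 7 mod 8 ⇒ (2/727)^5 = +1]
  = (727/5)    [QR: 5 ≡ 1 mod 4, sign kept]
  = (2/5)    [727 ≡ 2 mod 5]
  = -(1/5)    [5 ≡ 5 mod 8 ⇒ (2/5) = -1]
  = -1    [(1/5) = 1]
Product: (-1)·(-1) = 1.

1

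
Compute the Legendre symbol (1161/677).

(1161/677)
  = (484/677)    [1161 ≡ 484 mod 677]
  = (121/677)    [677 ≡ 5 mod 8 ⇒ (2/677)^2 = +1]
  = (677/121)    [QR: 121 ≡ 1 mod 4, sign kept]
  = (72/121)    [677 ≡ 72 mod 121]
  = (9/121)    [121 ≡ 1 mod 8 ⇒ (2/121)^3 = +1]
  = (121/9)    [QR: 9 ≡ 1 mod 4, sign kept]
  = (4/9)    [121 ≡ 4 mod 9]
  = (1/9)    [9 ≡ 1 mod 8 ⇒ (2/9)^2 = +1]
  = 1    [(1/9) = 1]

1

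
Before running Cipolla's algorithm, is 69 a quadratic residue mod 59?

no

(69|59)
  = (10|59)    [69 ≡ 10 mod 59]
  = -(5|59)    [59 ≡ 3 mod 8 ⇒ (2|59) = -1]
  = -(59|5)    [QR: 5 ≡ 1 mod 4, sign kept]
  = -(4|5)    [59 ≡ 4 mod 5]
  = -(1|5)    [5 ≡ 5 mod 8 ⇒ (2|5)^2 = +1]
  = -1    [(1|5) = 1]
(69|59) = -1, and 59 is prime, so 69 is not a quadratic residue mod 59.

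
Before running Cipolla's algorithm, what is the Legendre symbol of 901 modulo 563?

-1

Reduce the numerator: 901 ≡ 338 (mod 563), so (901/563) = (338/563).
Factor out 2: 338 = 2·169. Since 563 ≡ 3 (mod 8), (2/563) = -1. Now have -(169/563).
169 ≡ 1 (mod 4), so quadratic reciprocity gives (169/563) = (563/169). Reduce: 563 ≡ 56 (mod 169). Now have -(56/169).
Factor out 2: 56 = 2^3·7. Since 169 ≡ 1 (mod 8), (2/169) = +1, and (2/169)^3 = +1. Now have -(7/169).
169 ≡ 1 (mod 4), so quadratic reciprocity gives (7/169) = (169/7). Reduce: 169 ≡ 1 (mod 7). Now have -(1/7).
(1/7) = 1. Collecting the sign factors: -1.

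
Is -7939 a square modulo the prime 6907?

Reduce the numerator: -7939 ≡ 5875 (mod 6907), so (-7939/6907) = (5875/6907).
Both 5875 ≡ 3 and 6907 ≡ 3 (mod 4), so reciprocity gives (5875/6907) = -(6907/5875). Reduce: 6907 ≡ 1032 (mod 5875). Now have -(1032/5875).
Factor out 2: 1032 = 2^3·129. Since 5875 ≡ 3 (mod 8), (2/5875) = -1, and (2/5875)^3 = -1. Now have (129/5875).
129 ≡ 1 (mod 4), so quadratic reciprocity gives (129/5875) = (5875/129). Reduce: 5875 ≡ 70 (mod 129). Now have (70/129).
Factor out 2: 70 = 2·35. Since 129 ≡ 1 (mod 8), (2/129) = +1. Now have (35/129).
129 ≡ 1 (mod 4), so quadratic reciprocity gives (35/129) = (129/35). Reduce: 129 ≡ 24 (mod 35). Now have (24/35).
Factor out 2: 24 = 2^3·3. Since 35 ≡ 3 (mod 8), (2/35) = -1, and (2/35)^3 = -1. Now have -(3/35).
Both 3 ≡ 3 and 35 ≡ 3 (mod 4), so reciprocity gives (3/35) = -(35/3). Reduce: 35 ≡ 2 (mod 3). Now have (2/3).
Factor out 2: 2 = 2. Since 3 ≡ 3 (mod 8), (2/3) = -1. Now have -(1/3).
(1/3) = 1. Collecting the sign factors: -1.
(-7939/6907) = -1, and 6907 is prime, so -7939 is not a quadratic residue mod 6907.

no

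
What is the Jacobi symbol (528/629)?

(528/629)
  = (33/629)    [629 ≡ 5 mod 8 ⇒ (2/629)^4 = +1]
  = (629/33)    [QR: 33 ≡ 1 mod 4, sign kept]
  = (2/33)    [629 ≡ 2 mod 33]
  = (1/33)    [33 ≡ 1 mod 8 ⇒ (2/33) = +1]
  = 1    [(1/33) = 1]

1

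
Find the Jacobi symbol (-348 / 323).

-1

(-348 / 323)
  = (298 / 323)    [-348 ≡ 298 mod 323]
  = -(149 / 323)    [323 ≡ 3 mod 8 ⇒ (2 / 323) = -1]
  = -(323 / 149)    [QR: 149 ≡ 1 mod 4, sign kept]
  = -(25 / 149)    [323 ≡ 25 mod 149]
  = -(149 / 25)    [QR: 25 ≡ 1 mod 4, sign kept]
  = -(24 / 25)    [149 ≡ 24 mod 25]
  = -(3 / 25)    [25 ≡ 1 mod 8 ⇒ (2 / 25)^3 = +1]
  = -(25 / 3)    [QR: 25 ≡ 1 mod 4, sign kept]
  = -(1 / 3)    [25 ≡ 1 mod 3]
  = -1    [(1 / 3) = 1]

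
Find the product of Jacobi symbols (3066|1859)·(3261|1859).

By multiplicativity, (3066·3261|1859) = (3066|1859)·(3261|1859).
First factor (3066|1859):
(3066|1859)
  = (1207|1859)    [3066 ≡ 1207 mod 1859]
  = -(1859|1207)    [QR: both ≡ 3 mod 4, sign flips]
  = -(652|1207)    [1859 ≡ 652 mod 1207]
  = -(163|1207)    [1207 ≡ 7 mod 8 ⇒ (2|1207)^2 = +1]
  = (1207|163)    [QR: both ≡ 3 mod 4, sign flips]
  = (66|163)    [1207 ≡ 66 mod 163]
  = -(33|163)    [163 ≡ 3 mod 8 ⇒ (2|163) = -1]
  = -(163|33)    [QR: 33 ≡ 1 mod 4, sign kept]
  = -(31|33)    [163 ≡ 31 mod 33]
  = -(33|31)    [QR: 33 ≡ 1 mod 4, sign kept]
  = -(2|31)    [33 ≡ 2 mod 31]
  = -(1|31)    [31 ≡ 7 mod 8 ⇒ (2|31) = +1]
  = -1    [(1|31) = 1]
Second factor (3261|1859):
(3261|1859)
  = (1402|1859)    [3261 ≡ 1402 mod 1859]
  = -(701|1859)    [1859 ≡ 3 mod 8 ⇒ (2|1859) = -1]
  = -(1859|701)    [QR: 701 ≡ 1 mod 4, sign kept]
  = -(457|701)    [1859 ≡ 457 mod 701]
  = -(701|457)    [QR: 457 ≡ 1 mod 4, sign kept]
  = -(244|457)    [701 ≡ 244 mod 457]
  = -(61|457)    [457 ≡ 1 mod 8 ⇒ (2|457)^2 = +1]
  = -(457|61)    [QR: 61 ≡ 1 mod 4, sign kept]
  = -(30|61)    [457 ≡ 30 mod 61]
  = (15|61)    [61 ≡ 5 mod 8 ⇒ (2|61) = -1]
  = (61|15)    [QR: 61 ≡ 1 mod 4, sign kept]
  = (1|15)    [61 ≡ 1 mod 15]
  = 1    [(1|15) = 1]
Product: (-1)·(1) = -1.

-1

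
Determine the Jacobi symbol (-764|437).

-1

Reduce the numerator: -764 ≡ 110 (mod 437), so (-764|437) = (110|437).
Factor out 2: 110 = 2·55. Since 437 ≡ 5 (mod 8), (2|437) = -1. Now have -(55|437).
437 ≡ 1 (mod 4), so quadratic reciprocity gives (55|437) = (437|55). Reduce: 437 ≡ 52 (mod 55). Now have -(52|55).
Factor out 2: 52 = 2^2·13. Since 55 ≡ 7 (mod 8), (2|55) = +1, and (2|55)^2 = +1. Now have -(13|55).
13 ≡ 1 (mod 4), so quadratic reciprocity gives (13|55) = (55|13). Reduce: 55 ≡ 3 (mod 13). Now have -(3|13).
13 ≡ 1 (mod 4), so quadratic reciprocity gives (3|13) = (13|3). Reduce: 13 ≡ 1 (mod 3). Now have -(1|3).
(1|3) = 1. Collecting the sign factors: -1.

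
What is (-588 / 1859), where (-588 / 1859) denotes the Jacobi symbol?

-1

Reduce the numerator: -588 ≡ 1271 (mod 1859), so (-588 / 1859) = (1271 / 1859).
Both 1271 ≡ 3 and 1859 ≡ 3 (mod 4), so reciprocity gives (1271 / 1859) = -(1859 / 1271). Reduce: 1859 ≡ 588 (mod 1271). Now have -(588 / 1271).
Factor out 2: 588 = 2^2·147. Since 1271 ≡ 7 (mod 8), (2 / 1271) = +1, and (2 / 1271)^2 = +1. Now have -(147 / 1271).
Both 147 ≡ 3 and 1271 ≡ 3 (mod 4), so reciprocity gives (147 / 1271) = -(1271 / 147). Reduce: 1271 ≡ 95 (mod 147). Now have (95 / 147).
Both 95 ≡ 3 and 147 ≡ 3 (mod 4), so reciprocity gives (95 / 147) = -(147 / 95). Reduce: 147 ≡ 52 (mod 95). Now have -(52 / 95).
Factor out 2: 52 = 2^2·13. Since 95 ≡ 7 (mod 8), (2 / 95) = +1, and (2 / 95)^2 = +1. Now have -(13 / 95).
13 ≡ 1 (mod 4), so quadratic reciprocity gives (13 / 95) = (95 / 13). Reduce: 95 ≡ 4 (mod 13). Now have -(4 / 13).
Factor out 2: 4 = 2^2. Since 13 ≡ 5 (mod 8), (2 / 13) = -1, and (2 / 13)^2 = +1. Now have -(1 / 13).
(1 / 13) = 1. Collecting the sign factors: -1.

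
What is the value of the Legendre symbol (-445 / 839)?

1

Pull out -1: (-445 / 839) = (-1 / 839)·(445 / 839). Since 839 ≡ 3 (mod 4), (-1 / 839) = -1. Now have -(445 / 839).
445 ≡ 1 (mod 4), so quadratic reciprocity gives (445 / 839) = (839 / 445). Reduce: 839 ≡ 394 (mod 445). Now have -(394 / 445).
Factor out 2: 394 = 2·197. Since 445 ≡ 5 (mod 8), (2 / 445) = -1. Now have (197 / 445).
197 ≡ 1 (mod 4), so quadratic reciprocity gives (197 / 445) = (445 / 197). Reduce: 445 ≡ 51 (mod 197). Now have (51 / 197).
197 ≡ 1 (mod 4), so quadratic reciprocity gives (51 / 197) = (197 / 51). Reduce: 197 ≡ 44 (mod 51). Now have (44 / 51).
Factor out 2: 44 = 2^2·11. Since 51 ≡ 3 (mod 8), (2 / 51) = -1, and (2 / 51)^2 = +1. Now have (11 / 51).
Both 11 ≡ 3 and 51 ≡ 3 (mod 4), so reciprocity gives (11 / 51) = -(51 / 11). Reduce: 51 ≡ 7 (mod 11). Now have -(7 / 11).
Both 7 ≡ 3 and 11 ≡ 3 (mod 4), so reciprocity gives (7 / 11) = -(11 / 7). Reduce: 11 ≡ 4 (mod 7). Now have (4 / 7).
Factor out 2: 4 = 2^2. Since 7 ≡ 7 (mod 8), (2 / 7) = +1, and (2 / 7)^2 = +1. Now have (1 / 7).
(1 / 7) = 1. Collecting the sign factors: 1.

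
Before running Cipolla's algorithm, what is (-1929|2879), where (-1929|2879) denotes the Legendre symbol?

Reduce the numerator: -1929 ≡ 950 (mod 2879), so (-1929|2879) = (950|2879).
Factor out 2: 950 = 2·475. Since 2879 ≡ 7 (mod 8), (2|2879) = +1. Now have (475|2879).
Both 475 ≡ 3 and 2879 ≡ 3 (mod 4), so reciprocity gives (475|2879) = -(2879|475). Reduce: 2879 ≡ 29 (mod 475). Now have -(29|475).
29 ≡ 1 (mod 4), so quadratic reciprocity gives (29|475) = (475|29). Reduce: 475 ≡ 11 (mod 29). Now have -(11|29).
29 ≡ 1 (mod 4), so quadratic reciprocity gives (11|29) = (29|11). Reduce: 29 ≡ 7 (mod 11). Now have -(7|11).
Both 7 ≡ 3 and 11 ≡ 3 (mod 4), so reciprocity gives (7|11) = -(11|7). Reduce: 11 ≡ 4 (mod 7). Now have (4|7).
Factor out 2: 4 = 2^2. Since 7 ≡ 7 (mod 8), (2|7) = +1, and (2|7)^2 = +1. Now have (1|7).
(1|7) = 1. Collecting the sign factors: 1.

1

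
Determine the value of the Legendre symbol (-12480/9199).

-1

(-12480/9199)
  = -(12480/9199)    [9199 ≡ 3 mod 4 ⇒ (-1/9199) = -1]
  = -(3281/9199)    [12480 ≡ 3281 mod 9199]
  = -(9199/3281)    [QR: 3281 ≡ 1 mod 4, sign kept]
  = -(2637/3281)    [9199 ≡ 2637 mod 3281]
  = -(3281/2637)    [QR: 2637 ≡ 1 mod 4, sign kept]
  = -(644/2637)    [3281 ≡ 644 mod 2637]
  = -(161/2637)    [2637 ≡ 5 mod 8 ⇒ (2/2637)^2 = +1]
  = -(2637/161)    [QR: 161 ≡ 1 mod 4, sign kept]
  = -(61/161)    [2637 ≡ 61 mod 161]
  = -(161/61)    [QR: 61 ≡ 1 mod 4, sign kept]
  = -(39/61)    [161 ≡ 39 mod 61]
  = -(61/39)    [QR: 61 ≡ 1 mod 4, sign kept]
  = -(22/39)    [61 ≡ 22 mod 39]
  = -(11/39)    [39 ≡ 7 mod 8 ⇒ (2/39) = +1]
  = (39/11)    [QR: both ≡ 3 mod 4, sign flips]
  = (6/11)    [39 ≡ 6 mod 11]
  = -(3/11)    [11 ≡ 3 mod 8 ⇒ (2/11) = -1]
  = (11/3)    [QR: both ≡ 3 mod 4, sign flips]
  = (2/3)    [11 ≡ 2 mod 3]
  = -(1/3)    [3 ≡ 3 mod 8 ⇒ (2/3) = -1]
  = -1    [(1/3) = 1]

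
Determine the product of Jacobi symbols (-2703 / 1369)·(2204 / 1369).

1

By multiplicativity, (-2703·2204 / 1369) = (-2703 / 1369)·(2204 / 1369).
First factor (-2703 / 1369):
(-2703 / 1369)
  = (35 / 1369)    [-2703 ≡ 35 mod 1369]
  = (1369 / 35)    [QR: 1369 ≡ 1 mod 4, sign kept]
  = (4 / 35)    [1369 ≡ 4 mod 35]
  = (1 / 35)    [35 ≡ 3 mod 8 ⇒ (2 / 35)^2 = +1]
  = 1    [(1 / 35) = 1]
Second factor (2204 / 1369):
(2204 / 1369)
  = (835 / 1369)    [2204 ≡ 835 mod 1369]
  = (1369 / 835)    [QR: 1369 ≡ 1 mod 4, sign kept]
  = (534 / 835)    [1369 ≡ 534 mod 835]
  = -(267 / 835)    [835 ≡ 3 mod 8 ⇒ (2 / 835) = -1]
  = (835 / 267)    [QR: both ≡ 3 mod 4, sign flips]
  = (34 / 267)    [835 ≡ 34 mod 267]
  = -(17 / 267)    [267 ≡ 3 mod 8 ⇒ (2 / 267) = -1]
  = -(267 / 17)    [QR: 17 ≡ 1 mod 4, sign kept]
  = -(12 / 17)    [267 ≡ 12 mod 17]
  = -(3 / 17)    [17 ≡ 1 mod 8 ⇒ (2 / 17)^2 = +1]
  = -(17 / 3)    [QR: 17 ≡ 1 mod 4, sign kept]
  = -(2 / 3)    [17 ≡ 2 mod 3]
  = (1 / 3)    [3 ≡ 3 mod 8 ⇒ (2 / 3) = -1]
  = 1    [(1 / 3) = 1]
Product: (1)·(1) = 1.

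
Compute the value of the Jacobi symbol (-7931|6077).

Reduce the numerator: -7931 ≡ 4223 (mod 6077), so (-7931|6077) = (4223|6077).
6077 ≡ 1 (mod 4), so quadratic reciprocity gives (4223|6077) = (6077|4223). Reduce: 6077 ≡ 1854 (mod 4223). Now have (1854|4223).
Factor out 2: 1854 = 2·927. Since 4223 ≡ 7 (mod 8), (2|4223) = +1. Now have (927|4223).
Both 927 ≡ 3 and 4223 ≡ 3 (mod 4), so reciprocity gives (927|4223) = -(4223|927). Reduce: 4223 ≡ 515 (mod 927). Now have -(515|927).
Both 515 ≡ 3 and 927 ≡ 3 (mod 4), so reciprocity gives (515|927) = -(927|515). Reduce: 927 ≡ 412 (mod 515). Now have (412|515).
Factor out 2: 412 = 2^2·103. Since 515 ≡ 3 (mod 8), (2|515) = -1, and (2|515)^2 = +1. Now have (103|515).
Both 103 ≡ 3 and 515 ≡ 3 (mod 4), so reciprocity gives (103|515) = -(515|103). Reduce: 515 ≡ 0 (mod 103). Now have -(0|103).
The numerator is now 0 with denominator 103 > 1: the symbol is 0.

0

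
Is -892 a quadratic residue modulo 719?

(-892/719)
  = -(892/719)    [719 ≡ 3 mod 4 ⇒ (-1/719) = -1]
  = -(173/719)    [892 ≡ 173 mod 719]
  = -(719/173)    [QR: 173 ≡ 1 mod 4, sign kept]
  = -(27/173)    [719 ≡ 27 mod 173]
  = -(173/27)    [QR: 173 ≡ 1 mod 4, sign kept]
  = -(11/27)    [173 ≡ 11 mod 27]
  = (27/11)    [QR: both ≡ 3 mod 4, sign flips]
  = (5/11)    [27 ≡ 5 mod 11]
  = (11/5)    [QR: 5 ≡ 1 mod 4, sign kept]
  = (1/5)    [11 ≡ 1 mod 5]
  = 1    [(1/5) = 1]
(-892/719) = 1, and 719 is prime, so -892 is a quadratic residue mod 719.

yes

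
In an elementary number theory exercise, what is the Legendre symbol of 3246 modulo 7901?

Factor out 2: 3246 = 2·1623. Since 7901 ≡ 5 (mod 8), (2|7901) = -1. Now have -(1623|7901).
7901 ≡ 1 (mod 4), so quadratic reciprocity gives (1623|7901) = (7901|1623). Reduce: 7901 ≡ 1409 (mod 1623). Now have -(1409|1623).
1409 ≡ 1 (mod 4), so quadratic reciprocity gives (1409|1623) = (1623|1409). Reduce: 1623 ≡ 214 (mod 1409). Now have -(214|1409).
Factor out 2: 214 = 2·107. Since 1409 ≡ 1 (mod 8), (2|1409) = +1. Now have -(107|1409).
1409 ≡ 1 (mod 4), so quadratic reciprocity gives (107|1409) = (1409|107). Reduce: 1409 ≡ 18 (mod 107). Now have -(18|107).
Factor out 2: 18 = 2·9. Since 107 ≡ 3 (mod 8), (2|107) = -1. Now have (9|107).
9 ≡ 1 (mod 4), so quadratic reciprocity gives (9|107) = (107|9). Reduce: 107 ≡ 8 (mod 9). Now have (8|9).
Factor out 2: 8 = 2^3. Since 9 ≡ 1 (mod 8), (2|9) = +1, and (2|9)^3 = +1. Now have (1|9).
(1|9) = 1. Collecting the sign factors: 1.

1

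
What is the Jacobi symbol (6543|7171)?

-1

Both 6543 ≡ 3 and 7171 ≡ 3 (mod 4), so reciprocity gives (6543|7171) = -(7171|6543). Reduce: 7171 ≡ 628 (mod 6543). Now have -(628|6543).
Factor out 2: 628 = 2^2·157. Since 6543 ≡ 7 (mod 8), (2|6543) = +1, and (2|6543)^2 = +1. Now have -(157|6543).
157 ≡ 1 (mod 4), so quadratic reciprocity gives (157|6543) = (6543|157). Reduce: 6543 ≡ 106 (mod 157). Now have -(106|157).
Factor out 2: 106 = 2·53. Since 157 ≡ 5 (mod 8), (2|157) = -1. Now have (53|157).
53 ≡ 1 (mod 4), so quadratic reciprocity gives (53|157) = (157|53). Reduce: 157 ≡ 51 (mod 53). Now have (51|53).
53 ≡ 1 (mod 4), so quadratic reciprocity gives (51|53) = (53|51). Reduce: 53 ≡ 2 (mod 51). Now have (2|51).
Factor out 2: 2 = 2. Since 51 ≡ 3 (mod 8), (2|51) = -1. Now have -(1|51).
(1|51) = 1. Collecting the sign factors: -1.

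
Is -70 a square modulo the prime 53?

yes

Reduce the numerator: -70 ≡ 36 (mod 53), so (-70|53) = (36|53).
Factor out 2: 36 = 2^2·9. Since 53 ≡ 5 (mod 8), (2|53) = -1, and (2|53)^2 = +1. Now have (9|53).
9 ≡ 1 (mod 4), so quadratic reciprocity gives (9|53) = (53|9). Reduce: 53 ≡ 8 (mod 9). Now have (8|9).
Factor out 2: 8 = 2^3. Since 9 ≡ 1 (mod 8), (2|9) = +1, and (2|9)^3 = +1. Now have (1|9).
(1|9) = 1. Collecting the sign factors: 1.
(-70|53) = 1, and 53 is prime, so -70 is a quadratic residue mod 53.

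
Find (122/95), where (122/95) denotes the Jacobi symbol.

1

(122/95)
  = (27/95)    [122 ≡ 27 mod 95]
  = -(95/27)    [QR: both ≡ 3 mod 4, sign flips]
  = -(14/27)    [95 ≡ 14 mod 27]
  = (7/27)    [27 ≡ 3 mod 8 ⇒ (2/27) = -1]
  = -(27/7)    [QR: both ≡ 3 mod 4, sign flips]
  = -(6/7)    [27 ≡ 6 mod 7]
  = -(3/7)    [7 ≡ 7 mod 8 ⇒ (2/7) = +1]
  = (7/3)    [QR: both ≡ 3 mod 4, sign flips]
  = (1/3)    [7 ≡ 1 mod 3]
  = 1    [(1/3) = 1]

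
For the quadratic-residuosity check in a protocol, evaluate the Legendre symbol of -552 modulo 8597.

1

Reduce the numerator: -552 ≡ 8045 (mod 8597), so (-552 / 8597) = (8045 / 8597).
8045 ≡ 1 (mod 4), so quadratic reciprocity gives (8045 / 8597) = (8597 / 8045). Reduce: 8597 ≡ 552 (mod 8045). Now have (552 / 8045).
Factor out 2: 552 = 2^3·69. Since 8045 ≡ 5 (mod 8), (2 / 8045) = -1, and (2 / 8045)^3 = -1. Now have -(69 / 8045).
69 ≡ 1 (mod 4), so quadratic reciprocity gives (69 / 8045) = (8045 / 69). Reduce: 8045 ≡ 41 (mod 69). Now have -(41 / 69).
41 ≡ 1 (mod 4), so quadratic reciprocity gives (41 / 69) = (69 / 41). Reduce: 69 ≡ 28 (mod 41). Now have -(28 / 41).
Factor out 2: 28 = 2^2·7. Since 41 ≡ 1 (mod 8), (2 / 41) = +1, and (2 / 41)^2 = +1. Now have -(7 / 41).
41 ≡ 1 (mod 4), so quadratic reciprocity gives (7 / 41) = (41 / 7). Reduce: 41 ≡ 6 (mod 7). Now have -(6 / 7).
Factor out 2: 6 = 2·3. Since 7 ≡ 7 (mod 8), (2 / 7) = +1. Now have -(3 / 7).
Both 3 ≡ 3 and 7 ≡ 3 (mod 4), so reciprocity gives (3 / 7) = -(7 / 3). Reduce: 7 ≡ 1 (mod 3). Now have (1 / 3).
(1 / 3) = 1. Collecting the sign factors: 1.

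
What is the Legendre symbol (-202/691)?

Reduce the numerator: -202 ≡ 489 (mod 691), so (-202/691) = (489/691).
489 ≡ 1 (mod 4), so quadratic reciprocity gives (489/691) = (691/489). Reduce: 691 ≡ 202 (mod 489). Now have (202/489).
Factor out 2: 202 = 2·101. Since 489 ≡ 1 (mod 8), (2/489) = +1. Now have (101/489).
101 ≡ 1 (mod 4), so quadratic reciprocity gives (101/489) = (489/101). Reduce: 489 ≡ 85 (mod 101). Now have (85/101).
85 ≡ 1 (mod 4), so quadratic reciprocity gives (85/101) = (101/85). Reduce: 101 ≡ 16 (mod 85). Now have (16/85).
Factor out 2: 16 = 2^4. Since 85 ≡ 5 (mod 8), (2/85) = -1, and (2/85)^4 = +1. Now have (1/85).
(1/85) = 1. Collecting the sign factors: 1.

1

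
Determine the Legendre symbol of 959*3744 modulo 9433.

By multiplicativity, (959·3744|9433) = (959|9433)·(3744|9433).
First factor (959|9433):
(959|9433)
  = (9433|959)    [QR: 9433 ≡ 1 mod 4, sign kept]
  = (802|959)    [9433 ≡ 802 mod 959]
  = (401|959)    [959 ≡ 7 mod 8 ⇒ (2|959) = +1]
  = (959|401)    [QR: 401 ≡ 1 mod 4, sign kept]
  = (157|401)    [959 ≡ 157 mod 401]
  = (401|157)    [QR: 157 ≡ 1 mod 4, sign kept]
  = (87|157)    [401 ≡ 87 mod 157]
  = (157|87)    [QR: 157 ≡ 1 mod 4, sign kept]
  = (70|87)    [157 ≡ 70 mod 87]
  = (35|87)    [87 ≡ 7 mod 8 ⇒ (2|87) = +1]
  = -(87|35)    [QR: both ≡ 3 mod 4, sign flips]
  = -(17|35)    [87 ≡ 17 mod 35]
  = -(35|17)    [QR: 17 ≡ 1 mod 4, sign kept]
  = -(1|17)    [35 ≡ 1 mod 17]
  = -1    [(1|17) = 1]
Second factor (3744|9433):
(3744|9433)
  = (117|9433)    [9433 ≡ 1 mod 8 ⇒ (2|9433)^5 = +1]
  = (9433|117)    [QR: 117 ≡ 1 mod 4, sign kept]
  = (73|117)    [9433 ≡ 73 mod 117]
  = (117|73)    [QR: 73 ≡ 1 mod 4, sign kept]
  = (44|73)    [117 ≡ 44 mod 73]
  = (11|73)    [73 ≡ 1 mod 8 ⇒ (2|73)^2 = +1]
  = (73|11)    [QR: 73 ≡ 1 mod 4, sign kept]
  = (7|11)    [73 ≡ 7 mod 11]
  = -(11|7)    [QR: both ≡ 3 mod 4, sign flips]
  = -(4|7)    [11 ≡ 4 mod 7]
  = -(1|7)    [7 ≡ 7 mod 8 ⇒ (2|7)^2 = +1]
  = -1    [(1|7) = 1]
Product: (-1)·(-1) = 1.

1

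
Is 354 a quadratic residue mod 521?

no

(354/521)
  = (177/521)    [521 ≡ 1 mod 8 ⇒ (2/521) = +1]
  = (521/177)    [QR: 177 ≡ 1 mod 4, sign kept]
  = (167/177)    [521 ≡ 167 mod 177]
  = (177/167)    [QR: 177 ≡ 1 mod 4, sign kept]
  = (10/167)    [177 ≡ 10 mod 167]
  = (5/167)    [167 ≡ 7 mod 8 ⇒ (2/167) = +1]
  = (167/5)    [QR: 5 ≡ 1 mod 4, sign kept]
  = (2/5)    [167 ≡ 2 mod 5]
  = -(1/5)    [5 ≡ 5 mod 8 ⇒ (2/5) = -1]
  = -1    [(1/5) = 1]
The Legendre symbol is -1, so x^2 ≡ 354 (mod 521) has no solution.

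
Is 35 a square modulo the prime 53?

no

(35/53)
  = (53/35)    [QR: 53 ≡ 1 mod 4, sign kept]
  = (18/35)    [53 ≡ 18 mod 35]
  = -(9/35)    [35 ≡ 3 mod 8 ⇒ (2/35) = -1]
  = -(35/9)    [QR: 9 ≡ 1 mod 4, sign kept]
  = -(8/9)    [35 ≡ 8 mod 9]
  = -(1/9)    [9 ≡ 1 mod 8 ⇒ (2/9)^3 = +1]
  = -1    [(1/9) = 1]
(35/53) = -1, and 53 is prime, so 35 is not a quadratic residue mod 53.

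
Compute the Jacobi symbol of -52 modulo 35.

-1

(-52 / 35)
  = -(52 / 35)    [35 ≡ 3 mod 4 ⇒ (-1 / 35) = -1]
  = -(17 / 35)    [52 ≡ 17 mod 35]
  = -(35 / 17)    [QR: 17 ≡ 1 mod 4, sign kept]
  = -(1 / 17)    [35 ≡ 1 mod 17]
  = -1    [(1 / 17) = 1]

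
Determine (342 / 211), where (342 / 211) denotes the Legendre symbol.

-1

(342 / 211)
  = (131 / 211)    [342 ≡ 131 mod 211]
  = -(211 / 131)    [QR: both ≡ 3 mod 4, sign flips]
  = -(80 / 131)    [211 ≡ 80 mod 131]
  = -(5 / 131)    [131 ≡ 3 mod 8 ⇒ (2 / 131)^4 = +1]
  = -(131 / 5)    [QR: 5 ≡ 1 mod 4, sign kept]
  = -(1 / 5)    [131 ≡ 1 mod 5]
  = -1    [(1 / 5) = 1]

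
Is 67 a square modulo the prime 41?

no

Reduce the numerator: 67 ≡ 26 (mod 41), so (67/41) = (26/41).
Factor out 2: 26 = 2·13. Since 41 ≡ 1 (mod 8), (2/41) = +1. Now have (13/41).
13 ≡ 1 (mod 4), so quadratic reciprocity gives (13/41) = (41/13). Reduce: 41 ≡ 2 (mod 13). Now have (2/13).
Factor out 2: 2 = 2. Since 13 ≡ 5 (mod 8), (2/13) = -1. Now have -(1/13).
(1/13) = 1. Collecting the sign factors: -1.
(67/41) = -1, and 41 is prime, so 67 is not a quadratic residue mod 41.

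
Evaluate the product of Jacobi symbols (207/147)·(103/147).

0

By multiplicativity, (207·103/147) = (207/147)·(103/147).
First factor (207/147):
Reduce the numerator: 207 ≡ 60 (mod 147), so (207/147) = (60/147).
Factor out 2: 60 = 2^2·15. Since 147 ≡ 3 (mod 8), (2/147) = -1, and (2/147)^2 = +1. Now have (15/147).
Both 15 ≡ 3 and 147 ≡ 3 (mod 4), so reciprocity gives (15/147) = -(147/15). Reduce: 147 ≡ 12 (mod 15). Now have -(12/15).
Factor out 2: 12 = 2^2·3. Since 15 ≡ 7 (mod 8), (2/15) = +1, and (2/15)^2 = +1. Now have -(3/15).
Both 3 ≡ 3 and 15 ≡ 3 (mod 4), so reciprocity gives (3/15) = -(15/3). Reduce: 15 ≡ 0 (mod 3). Now have (0/3).
The numerator is now 0 with denominator 3 > 1: the symbol is 0.
Second factor (103/147):
Both 103 ≡ 3 and 147 ≡ 3 (mod 4), so reciprocity gives (103/147) = -(147/103). Reduce: 147 ≡ 44 (mod 103). Now have -(44/103).
Factor out 2: 44 = 2^2·11. Since 103 ≡ 7 (mod 8), (2/103) = +1, and (2/103)^2 = +1. Now have -(11/103).
Both 11 ≡ 3 and 103 ≡ 3 (mod 4), so reciprocity gives (11/103) = -(103/11). Reduce: 103 ≡ 4 (mod 11). Now have (4/11).
Factor out 2: 4 = 2^2. Since 11 ≡ 3 (mod 8), (2/11) = -1, and (2/11)^2 = +1. Now have (1/11).
(1/11) = 1. Collecting the sign factors: 1.
Product: (0)·(1) = 0.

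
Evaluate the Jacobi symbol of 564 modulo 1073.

1

Factor out 2: 564 = 2^2·141. Since 1073 ≡ 1 (mod 8), (2|1073) = +1, and (2|1073)^2 = +1. Now have (141|1073).
141 ≡ 1 (mod 4), so quadratic reciprocity gives (141|1073) = (1073|141). Reduce: 1073 ≡ 86 (mod 141). Now have (86|141).
Factor out 2: 86 = 2·43. Since 141 ≡ 5 (mod 8), (2|141) = -1. Now have -(43|141).
141 ≡ 1 (mod 4), so quadratic reciprocity gives (43|141) = (141|43). Reduce: 141 ≡ 12 (mod 43). Now have -(12|43).
Factor out 2: 12 = 2^2·3. Since 43 ≡ 3 (mod 8), (2|43) = -1, and (2|43)^2 = +1. Now have -(3|43).
Both 3 ≡ 3 and 43 ≡ 3 (mod 4), so reciprocity gives (3|43) = -(43|3). Reduce: 43 ≡ 1 (mod 3). Now have (1|3).
(1|3) = 1. Collecting the sign factors: 1.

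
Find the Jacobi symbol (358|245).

(358|245)
  = (113|245)    [358 ≡ 113 mod 245]
  = (245|113)    [QR: 113 ≡ 1 mod 4, sign kept]
  = (19|113)    [245 ≡ 19 mod 113]
  = (113|19)    [QR: 113 ≡ 1 mod 4, sign kept]
  = (18|19)    [113 ≡ 18 mod 19]
  = -(9|19)    [19 ≡ 3 mod 8 ⇒ (2|19) = -1]
  = -(19|9)    [QR: 9 ≡ 1 mod 4, sign kept]
  = -(1|9)    [19 ≡ 1 mod 9]
  = -1    [(1|9) = 1]

-1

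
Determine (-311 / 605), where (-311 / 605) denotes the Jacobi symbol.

1

Pull out -1: (-311 / 605) = (-1 / 605)·(311 / 605). Since 605 ≡ 1 (mod 4), (-1 / 605) = +1. Now have (311 / 605).
605 ≡ 1 (mod 4), so quadratic reciprocity gives (311 / 605) = (605 / 311). Reduce: 605 ≡ 294 (mod 311). Now have (294 / 311).
Factor out 2: 294 = 2·147. Since 311 ≡ 7 (mod 8), (2 / 311) = +1. Now have (147 / 311).
Both 147 ≡ 3 and 311 ≡ 3 (mod 4), so reciprocity gives (147 / 311) = -(311 / 147). Reduce: 311 ≡ 17 (mod 147). Now have -(17 / 147).
17 ≡ 1 (mod 4), so quadratic reciprocity gives (17 / 147) = (147 / 17). Reduce: 147 ≡ 11 (mod 17). Now have -(11 / 17).
17 ≡ 1 (mod 4), so quadratic reciprocity gives (11 / 17) = (17 / 11). Reduce: 17 ≡ 6 (mod 11). Now have -(6 / 11).
Factor out 2: 6 = 2·3. Since 11 ≡ 3 (mod 8), (2 / 11) = -1. Now have (3 / 11).
Both 3 ≡ 3 and 11 ≡ 3 (mod 4), so reciprocity gives (3 / 11) = -(11 / 3). Reduce: 11 ≡ 2 (mod 3). Now have -(2 / 3).
Factor out 2: 2 = 2. Since 3 ≡ 3 (mod 8), (2 / 3) = -1. Now have (1 / 3).
(1 / 3) = 1. Collecting the sign factors: 1.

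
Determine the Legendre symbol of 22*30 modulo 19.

By multiplicativity, (22·30/19) = (22/19)·(30/19).
First factor (22/19):
(22/19)
  = (3/19)    [22 ≡ 3 mod 19]
  = -(19/3)    [QR: both ≡ 3 mod 4, sign flips]
  = -(1/3)    [19 ≡ 1 mod 3]
  = -1    [(1/3) = 1]
Second factor (30/19):
(30/19)
  = (11/19)    [30 ≡ 11 mod 19]
  = -(19/11)    [QR: both ≡ 3 mod 4, sign flips]
  = -(8/11)    [19 ≡ 8 mod 11]
  = (1/11)    [11 ≡ 3 mod 8 ⇒ (2/11)^3 = -1]
  = 1    [(1/11) = 1]
Product: (-1)·(1) = -1.

-1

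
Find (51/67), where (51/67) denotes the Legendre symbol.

-1

Both 51 ≡ 3 and 67 ≡ 3 (mod 4), so reciprocity gives (51/67) = -(67/51). Reduce: 67 ≡ 16 (mod 51). Now have -(16/51).
Factor out 2: 16 = 2^4. Since 51 ≡ 3 (mod 8), (2/51) = -1, and (2/51)^4 = +1. Now have -(1/51).
(1/51) = 1. Collecting the sign factors: -1.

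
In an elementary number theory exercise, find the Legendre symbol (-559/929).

Reduce the numerator: -559 ≡ 370 (mod 929), so (-559/929) = (370/929).
Factor out 2: 370 = 2·185. Since 929 ≡ 1 (mod 8), (2/929) = +1. Now have (185/929).
185 ≡ 1 (mod 4), so quadratic reciprocity gives (185/929) = (929/185). Reduce: 929 ≡ 4 (mod 185). Now have (4/185).
Factor out 2: 4 = 2^2. Since 185 ≡ 1 (mod 8), (2/185) = +1, and (2/185)^2 = +1. Now have (1/185).
(1/185) = 1. Collecting the sign factors: 1.

1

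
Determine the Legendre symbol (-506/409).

-1

Pull out -1: (-506/409) = (-1/409)·(506/409). Since 409 ≡ 1 (mod 4), (-1/409) = +1. Now have (506/409).
Reduce the numerator: 506 ≡ 97 (mod 409), so (506/409) = (97/409).
97 ≡ 1 (mod 4), so quadratic reciprocity gives (97/409) = (409/97). Reduce: 409 ≡ 21 (mod 97). Now have (21/97).
21 ≡ 1 (mod 4), so quadratic reciprocity gives (21/97) = (97/21). Reduce: 97 ≡ 13 (mod 21). Now have (13/21).
13 ≡ 1 (mod 4), so quadratic reciprocity gives (13/21) = (21/13). Reduce: 21 ≡ 8 (mod 13). Now have (8/13).
Factor out 2: 8 = 2^3. Since 13 ≡ 5 (mod 8), (2/13) = -1, and (2/13)^3 = -1. Now have -(1/13).
(1/13) = 1. Collecting the sign factors: -1.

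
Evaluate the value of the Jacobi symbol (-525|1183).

0

(-525|1183)
  = -(525|1183)    [1183 ≡ 3 mod 4 ⇒ (-1|1183) = -1]
  = -(1183|525)    [QR: 525 ≡ 1 mod 4, sign kept]
  = -(133|525)    [1183 ≡ 133 mod 525]
  = -(525|133)    [QR: 133 ≡ 1 mod 4, sign kept]
  = -(126|133)    [525 ≡ 126 mod 133]
  = (63|133)    [133 ≡ 5 mod 8 ⇒ (2|133) = -1]
  = (133|63)    [QR: 133 ≡ 1 mod 4, sign kept]
  = (7|63)    [133 ≡ 7 mod 63]
  = -(63|7)    [QR: both ≡ 3 mod 4, sign flips]
  = -(0|7)    [63 ≡ 0 mod 7]
  = 0    [numerator 0, gcd > 1]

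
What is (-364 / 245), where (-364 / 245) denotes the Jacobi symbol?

Pull out -1: (-364 / 245) = (-1 / 245)·(364 / 245). Since 245 ≡ 1 (mod 4), (-1 / 245) = +1. Now have (364 / 245).
Reduce the numerator: 364 ≡ 119 (mod 245), so (364 / 245) = (119 / 245).
245 ≡ 1 (mod 4), so quadratic reciprocity gives (119 / 245) = (245 / 119). Reduce: 245 ≡ 7 (mod 119). Now have (7 / 119).
Both 7 ≡ 3 and 119 ≡ 3 (mod 4), so reciprocity gives (7 / 119) = -(119 / 7). Reduce: 119 ≡ 0 (mod 7). Now have -(0 / 7).
The numerator is now 0 with denominator 7 > 1: the symbol is 0.

0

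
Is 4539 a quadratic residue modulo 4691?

(4539|4691)
  = -(4691|4539)    [QR: both ≡ 3 mod 4, sign flips]
  = -(152|4539)    [4691 ≡ 152 mod 4539]
  = (19|4539)    [4539 ≡ 3 mod 8 ⇒ (2|4539)^3 = -1]
  = -(4539|19)    [QR: both ≡ 3 mod 4, sign flips]
  = -(17|19)    [4539 ≡ 17 mod 19]
  = -(19|17)    [QR: 17 ≡ 1 mod 4, sign kept]
  = -(2|17)    [19 ≡ 2 mod 17]
  = -(1|17)    [17 ≡ 1 mod 8 ⇒ (2|17) = +1]
  = -1    [(1|17) = 1]
The Legendre symbol is -1, so x^2 ≡ 4539 (mod 4691) has no solution.

no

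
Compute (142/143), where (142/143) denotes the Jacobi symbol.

-1

Factor out 2: 142 = 2·71. Since 143 ≡ 7 (mod 8), (2/143) = +1. Now have (71/143).
Both 71 ≡ 3 and 143 ≡ 3 (mod 4), so reciprocity gives (71/143) = -(143/71). Reduce: 143 ≡ 1 (mod 71). Now have -(1/71).
(1/71) = 1. Collecting the sign factors: -1.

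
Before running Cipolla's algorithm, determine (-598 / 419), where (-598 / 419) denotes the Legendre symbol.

Pull out -1: (-598 / 419) = (-1 / 419)·(598 / 419). Since 419 ≡ 3 (mod 4), (-1 / 419) = -1. Now have -(598 / 419).
Reduce the numerator: 598 ≡ 179 (mod 419), so (598 / 419) = (179 / 419).
Both 179 ≡ 3 and 419 ≡ 3 (mod 4), so reciprocity gives (179 / 419) = -(419 / 179). Reduce: 419 ≡ 61 (mod 179). Now have (61 / 179).
61 ≡ 1 (mod 4), so quadratic reciprocity gives (61 / 179) = (179 / 61). Reduce: 179 ≡ 57 (mod 61). Now have (57 / 61).
57 ≡ 1 (mod 4), so quadratic reciprocity gives (57 / 61) = (61 / 57). Reduce: 61 ≡ 4 (mod 57). Now have (4 / 57).
Factor out 2: 4 = 2^2. Since 57 ≡ 1 (mod 8), (2 / 57) = +1, and (2 / 57)^2 = +1. Now have (1 / 57).
(1 / 57) = 1. Collecting the sign factors: 1.

1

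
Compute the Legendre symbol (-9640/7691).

-1

(-9640/7691)
  = (5742/7691)    [-9640 ≡ 5742 mod 7691]
  = -(2871/7691)    [7691 ≡ 3 mod 8 ⇒ (2/7691) = -1]
  = (7691/2871)    [QR: both ≡ 3 mod 4, sign flips]
  = (1949/2871)    [7691 ≡ 1949 mod 2871]
  = (2871/1949)    [QR: 1949 ≡ 1 mod 4, sign kept]
  = (922/1949)    [2871 ≡ 922 mod 1949]
  = -(461/1949)    [1949 ≡ 5 mod 8 ⇒ (2/1949) = -1]
  = -(1949/461)    [QR: 461 ≡ 1 mod 4, sign kept]
  = -(105/461)    [1949 ≡ 105 mod 461]
  = -(461/105)    [QR: 105 ≡ 1 mod 4, sign kept]
  = -(41/105)    [461 ≡ 41 mod 105]
  = -(105/41)    [QR: 41 ≡ 1 mod 4, sign kept]
  = -(23/41)    [105 ≡ 23 mod 41]
  = -(41/23)    [QR: 41 ≡ 1 mod 4, sign kept]
  = -(18/23)    [41 ≡ 18 mod 23]
  = -(9/23)    [23 ≡ 7 mod 8 ⇒ (2/23) = +1]
  = -(23/9)    [QR: 9 ≡ 1 mod 4, sign kept]
  = -(5/9)    [23 ≡ 5 mod 9]
  = -(9/5)    [QR: 5 ≡ 1 mod 4, sign kept]
  = -(4/5)    [9 ≡ 4 mod 5]
  = -(1/5)    [5 ≡ 5 mod 8 ⇒ (2/5)^2 = +1]
  = -1    [(1/5) = 1]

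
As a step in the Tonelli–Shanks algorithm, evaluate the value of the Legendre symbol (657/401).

Reduce the numerator: 657 ≡ 256 (mod 401), so (657/401) = (256/401).
Factor out 2: 256 = 2^8. Since 401 ≡ 1 (mod 8), (2/401) = +1, and (2/401)^8 = +1. Now have (1/401).
(1/401) = 1. Collecting the sign factors: 1.

1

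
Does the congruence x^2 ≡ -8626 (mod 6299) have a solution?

(-8626/6299)
  = (3972/6299)    [-8626 ≡ 3972 mod 6299]
  = (993/6299)    [6299 ≡ 3 mod 8 ⇒ (2/6299)^2 = +1]
  = (6299/993)    [QR: 993 ≡ 1 mod 4, sign kept]
  = (341/993)    [6299 ≡ 341 mod 993]
  = (993/341)    [QR: 341 ≡ 1 mod 4, sign kept]
  = (311/341)    [993 ≡ 311 mod 341]
  = (341/311)    [QR: 341 ≡ 1 mod 4, sign kept]
  = (30/311)    [341 ≡ 30 mod 311]
  = (15/311)    [311 ≡ 7 mod 8 ⇒ (2/311) = +1]
  = -(311/15)    [QR: both ≡ 3 mod 4, sign flips]
  = -(11/15)    [311 ≡ 11 mod 15]
  = (15/11)    [QR: both ≡ 3 mod 4, sign flips]
  = (4/11)    [15 ≡ 4 mod 11]
  = (1/11)    [11 ≡ 3 mod 8 ⇒ (2/11)^2 = +1]
  = 1    [(1/11) = 1]
The Legendre symbol is 1, so x^2 ≡ -8626 (mod 6299) has solution.

yes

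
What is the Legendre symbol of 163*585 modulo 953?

By multiplicativity, (163·585|953) = (163|953)·(585|953).
First factor (163|953):
(163|953)
  = (953|163)    [QR: 953 ≡ 1 mod 4, sign kept]
  = (138|163)    [953 ≡ 138 mod 163]
  = -(69|163)    [163 ≡ 3 mod 8 ⇒ (2|163) = -1]
  = -(163|69)    [QR: 69 ≡ 1 mod 4, sign kept]
  = -(25|69)    [163 ≡ 25 mod 69]
  = -(69|25)    [QR: 25 ≡ 1 mod 4, sign kept]
  = -(19|25)    [69 ≡ 19 mod 25]
  = -(25|19)    [QR: 25 ≡ 1 mod 4, sign kept]
  = -(6|19)    [25 ≡ 6 mod 19]
  = (3|19)    [19 ≡ 3 mod 8 ⇒ (2|19) = -1]
  = -(19|3)    [QR: both ≡ 3 mod 4, sign flips]
  = -(1|3)    [19 ≡ 1 mod 3]
  = -1    [(1|3) = 1]
Second factor (585|953):
(585|953)
  = (953|585)    [QR: 585 ≡ 1 mod 4, sign kept]
  = (368|585)    [953 ≡ 368 mod 585]
  = (23|585)    [585 ≡ 1 mod 8 ⇒ (2|585)^4 = +1]
  = (585|23)    [QR: 585 ≡ 1 mod 4, sign kept]
  = (10|23)    [585 ≡ 10 mod 23]
  = (5|23)    [23 ≡ 7 mod 8 ⇒ (2|23) = +1]
  = (23|5)    [QR: 5 ≡ 1 mod 4, sign kept]
  = (3|5)    [23 ≡ 3 mod 5]
  = (5|3)    [QR: 5 ≡ 1 mod 4, sign kept]
  = (2|3)    [5 ≡ 2 mod 3]
  = -(1|3)    [3 ≡ 3 mod 8 ⇒ (2|3) = -1]
  = -1    [(1|3) = 1]
Product: (-1)·(-1) = 1.

1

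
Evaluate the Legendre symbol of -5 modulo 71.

-1

(-5 / 71)
  = (66 / 71)    [-5 ≡ 66 mod 71]
  = (33 / 71)    [71 ≡ 7 mod 8 ⇒ (2 / 71) = +1]
  = (71 / 33)    [QR: 33 ≡ 1 mod 4, sign kept]
  = (5 / 33)    [71 ≡ 5 mod 33]
  = (33 / 5)    [QR: 5 ≡ 1 mod 4, sign kept]
  = (3 / 5)    [33 ≡ 3 mod 5]
  = (5 / 3)    [QR: 5 ≡ 1 mod 4, sign kept]
  = (2 / 3)    [5 ≡ 2 mod 3]
  = -(1 / 3)    [3 ≡ 3 mod 8 ⇒ (2 / 3) = -1]
  = -1    [(1 / 3) = 1]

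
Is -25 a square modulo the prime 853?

Pull out -1: (-25/853) = (-1/853)·(25/853). Since 853 ≡ 1 (mod 4), (-1/853) = +1. Now have (25/853).
25 ≡ 1 (mod 4), so quadratic reciprocity gives (25/853) = (853/25). Reduce: 853 ≡ 3 (mod 25). Now have (3/25).
25 ≡ 1 (mod 4), so quadratic reciprocity gives (3/25) = (25/3). Reduce: 25 ≡ 1 (mod 3). Now have (1/3).
(1/3) = 1. Collecting the sign factors: 1.
The Legendre symbol is 1, so x^2 ≡ -25 (mod 853) has solution.

yes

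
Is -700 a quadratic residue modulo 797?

Reduce the numerator: -700 ≡ 97 (mod 797), so (-700/797) = (97/797).
97 ≡ 1 (mod 4), so quadratic reciprocity gives (97/797) = (797/97). Reduce: 797 ≡ 21 (mod 97). Now have (21/97).
21 ≡ 1 (mod 4), so quadratic reciprocity gives (21/97) = (97/21). Reduce: 97 ≡ 13 (mod 21). Now have (13/21).
13 ≡ 1 (mod 4), so quadratic reciprocity gives (13/21) = (21/13). Reduce: 21 ≡ 8 (mod 13). Now have (8/13).
Factor out 2: 8 = 2^3. Since 13 ≡ 5 (mod 8), (2/13) = -1, and (2/13)^3 = -1. Now have -(1/13).
(1/13) = 1. Collecting the sign factors: -1.
The Legendre symbol is -1, so x^2 ≡ -700 (mod 797) has no solution.

no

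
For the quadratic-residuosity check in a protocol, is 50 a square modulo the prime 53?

(50/53)
  = -(25/53)    [53 ≡ 5 mod 8 ⇒ (2/53) = -1]
  = -(53/25)    [QR: 25 ≡ 1 mod 4, sign kept]
  = -(3/25)    [53 ≡ 3 mod 25]
  = -(25/3)    [QR: 25 ≡ 1 mod 4, sign kept]
  = -(1/3)    [25 ≡ 1 mod 3]
  = -1    [(1/3) = 1]
(50/53) = -1, and 53 is prime, so 50 is not a quadratic residue mod 53.

no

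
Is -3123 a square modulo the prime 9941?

(-3123/9941)
  = (6818/9941)    [-3123 ≡ 6818 mod 9941]
  = -(3409/9941)    [9941 ≡ 5 mod 8 ⇒ (2/9941) = -1]
  = -(9941/3409)    [QR: 3409 ≡ 1 mod 4, sign kept]
  = -(3123/3409)    [9941 ≡ 3123 mod 3409]
  = -(3409/3123)    [QR: 3409 ≡ 1 mod 4, sign kept]
  = -(286/3123)    [3409 ≡ 286 mod 3123]
  = (143/3123)    [3123 ≡ 3 mod 8 ⇒ (2/3123) = -1]
  = -(3123/143)    [QR: both ≡ 3 mod 4, sign flips]
  = -(120/143)    [3123 ≡ 120 mod 143]
  = -(15/143)    [143 ≡ 7 mod 8 ⇒ (2/143)^3 = +1]
  = (143/15)    [QR: both ≡ 3 mod 4, sign flips]
  = (8/15)    [143 ≡ 8 mod 15]
  = (1/15)    [15 ≡ 7 mod 8 ⇒ (2/15)^3 = +1]
  = 1    [(1/15) = 1]
(-3123/9941) = 1, and 9941 is prime, so -3123 is a quadratic residue mod 9941.

yes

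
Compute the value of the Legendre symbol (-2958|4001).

(-2958|4001)
  = (1043|4001)    [-2958 ≡ 1043 mod 4001]
  = (4001|1043)    [QR: 4001 ≡ 1 mod 4, sign kept]
  = (872|1043)    [4001 ≡ 872 mod 1043]
  = -(109|1043)    [1043 ≡ 3 mod 8 ⇒ (2|1043)^3 = -1]
  = -(1043|109)    [QR: 109 ≡ 1 mod 4, sign kept]
  = -(62|109)    [1043 ≡ 62 mod 109]
  = (31|109)    [109 ≡ 5 mod 8 ⇒ (2|109) = -1]
  = (109|31)    [QR: 109 ≡ 1 mod 4, sign kept]
  = (16|31)    [109 ≡ 16 mod 31]
  = (1|31)    [31 ≡ 7 mod 8 ⇒ (2|31)^4 = +1]
  = 1    [(1|31) = 1]

1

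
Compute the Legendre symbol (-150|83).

1

(-150|83)
  = -(150|83)    [83 ≡ 3 mod 4 ⇒ (-1|83) = -1]
  = -(67|83)    [150 ≡ 67 mod 83]
  = (83|67)    [QR: both ≡ 3 mod 4, sign flips]
  = (16|67)    [83 ≡ 16 mod 67]
  = (1|67)    [67 ≡ 3 mod 8 ⇒ (2|67)^4 = +1]
  = 1    [(1|67) = 1]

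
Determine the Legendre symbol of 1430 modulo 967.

1

(1430/967)
  = (463/967)    [1430 ≡ 463 mod 967]
  = -(967/463)    [QR: both ≡ 3 mod 4, sign flips]
  = -(41/463)    [967 ≡ 41 mod 463]
  = -(463/41)    [QR: 41 ≡ 1 mod 4, sign kept]
  = -(12/41)    [463 ≡ 12 mod 41]
  = -(3/41)    [41 ≡ 1 mod 8 ⇒ (2/41)^2 = +1]
  = -(41/3)    [QR: 41 ≡ 1 mod 4, sign kept]
  = -(2/3)    [41 ≡ 2 mod 3]
  = (1/3)    [3 ≡ 3 mod 8 ⇒ (2/3) = -1]
  = 1    [(1/3) = 1]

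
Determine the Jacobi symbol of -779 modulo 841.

(-779/841)
  = (779/841)    [841 ≡ 1 mod 4 ⇒ (-1/841) = +1]
  = (841/779)    [QR: 841 ≡ 1 mod 4, sign kept]
  = (62/779)    [841 ≡ 62 mod 779]
  = -(31/779)    [779 ≡ 3 mod 8 ⇒ (2/779) = -1]
  = (779/31)    [QR: both ≡ 3 mod 4, sign flips]
  = (4/31)    [779 ≡ 4 mod 31]
  = (1/31)    [31 ≡ 7 mod 8 ⇒ (2/31)^2 = +1]
  = 1    [(1/31) = 1]

1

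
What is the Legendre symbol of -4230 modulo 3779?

Reduce the numerator: -4230 ≡ 3328 (mod 3779), so (-4230/3779) = (3328/3779).
Factor out 2: 3328 = 2^8·13. Since 3779 ≡ 3 (mod 8), (2/3779) = -1, and (2/3779)^8 = +1. Now have (13/3779).
13 ≡ 1 (mod 4), so quadratic reciprocity gives (13/3779) = (3779/13). Reduce: 3779 ≡ 9 (mod 13). Now have (9/13).
9 ≡ 1 (mod 4), so quadratic reciprocity gives (9/13) = (13/9). Reduce: 13 ≡ 4 (mod 9). Now have (4/9).
Factor out 2: 4 = 2^2. Since 9 ≡ 1 (mod 8), (2/9) = +1, and (2/9)^2 = +1. Now have (1/9).
(1/9) = 1. Collecting the sign factors: 1.

1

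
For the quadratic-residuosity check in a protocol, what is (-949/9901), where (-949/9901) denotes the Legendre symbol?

-1

Reduce the numerator: -949 ≡ 8952 (mod 9901), so (-949/9901) = (8952/9901).
Factor out 2: 8952 = 2^3·1119. Since 9901 ≡ 5 (mod 8), (2/9901) = -1, and (2/9901)^3 = -1. Now have -(1119/9901).
9901 ≡ 1 (mod 4), so quadratic reciprocity gives (1119/9901) = (9901/1119). Reduce: 9901 ≡ 949 (mod 1119). Now have -(949/1119).
949 ≡ 1 (mod 4), so quadratic reciprocity gives (949/1119) = (1119/949). Reduce: 1119 ≡ 170 (mod 949). Now have -(170/949).
Factor out 2: 170 = 2·85. Since 949 ≡ 5 (mod 8), (2/949) = -1. Now have (85/949).
85 ≡ 1 (mod 4), so quadratic reciprocity gives (85/949) = (949/85). Reduce: 949 ≡ 14 (mod 85). Now have (14/85).
Factor out 2: 14 = 2·7. Since 85 ≡ 5 (mod 8), (2/85) = -1. Now have -(7/85).
85 ≡ 1 (mod 4), so quadratic reciprocity gives (7/85) = (85/7). Reduce: 85 ≡ 1 (mod 7). Now have -(1/7).
(1/7) = 1. Collecting the sign factors: -1.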